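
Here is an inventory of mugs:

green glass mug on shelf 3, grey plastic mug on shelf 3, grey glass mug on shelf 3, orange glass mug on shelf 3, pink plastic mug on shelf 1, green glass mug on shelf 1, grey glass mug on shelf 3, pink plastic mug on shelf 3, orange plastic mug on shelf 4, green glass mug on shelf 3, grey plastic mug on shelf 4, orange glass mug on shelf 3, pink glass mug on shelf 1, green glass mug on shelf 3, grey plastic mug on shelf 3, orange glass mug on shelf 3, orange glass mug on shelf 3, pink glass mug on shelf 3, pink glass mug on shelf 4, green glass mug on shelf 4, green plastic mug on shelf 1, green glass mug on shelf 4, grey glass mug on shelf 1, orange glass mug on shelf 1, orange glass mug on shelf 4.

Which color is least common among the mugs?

pink

Counts by color: orange 7, green 7, grey 6, pink 5.
The minimum is 5, held uniquely by pink.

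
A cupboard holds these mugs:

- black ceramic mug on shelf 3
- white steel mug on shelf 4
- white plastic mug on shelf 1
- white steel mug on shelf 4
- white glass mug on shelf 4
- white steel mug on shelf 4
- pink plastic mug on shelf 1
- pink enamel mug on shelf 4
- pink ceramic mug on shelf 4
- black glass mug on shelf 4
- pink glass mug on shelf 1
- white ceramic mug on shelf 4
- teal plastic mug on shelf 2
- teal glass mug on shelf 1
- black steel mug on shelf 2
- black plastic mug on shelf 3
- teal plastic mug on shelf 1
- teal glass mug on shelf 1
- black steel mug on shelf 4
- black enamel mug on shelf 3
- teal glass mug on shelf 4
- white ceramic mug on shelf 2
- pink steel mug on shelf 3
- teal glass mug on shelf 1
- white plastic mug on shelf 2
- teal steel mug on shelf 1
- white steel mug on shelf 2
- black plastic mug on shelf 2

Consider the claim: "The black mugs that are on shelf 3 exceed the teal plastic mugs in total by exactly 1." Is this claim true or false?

True

black mugs on shelf 3: 3.
teal plastic mugs: 2.
The claim requires 3 − 2 (= 1) to equal 1, which holds.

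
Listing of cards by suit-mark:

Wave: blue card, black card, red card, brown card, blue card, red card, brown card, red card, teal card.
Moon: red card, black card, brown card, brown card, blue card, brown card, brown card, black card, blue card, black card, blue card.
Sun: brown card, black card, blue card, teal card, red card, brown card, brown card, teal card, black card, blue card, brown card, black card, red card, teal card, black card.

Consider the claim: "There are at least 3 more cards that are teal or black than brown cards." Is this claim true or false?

cards that are teal or black: 12.
brown cards: 10.
The claim requires 12 − 10 = 2 ≥ 3, which does not hold.

False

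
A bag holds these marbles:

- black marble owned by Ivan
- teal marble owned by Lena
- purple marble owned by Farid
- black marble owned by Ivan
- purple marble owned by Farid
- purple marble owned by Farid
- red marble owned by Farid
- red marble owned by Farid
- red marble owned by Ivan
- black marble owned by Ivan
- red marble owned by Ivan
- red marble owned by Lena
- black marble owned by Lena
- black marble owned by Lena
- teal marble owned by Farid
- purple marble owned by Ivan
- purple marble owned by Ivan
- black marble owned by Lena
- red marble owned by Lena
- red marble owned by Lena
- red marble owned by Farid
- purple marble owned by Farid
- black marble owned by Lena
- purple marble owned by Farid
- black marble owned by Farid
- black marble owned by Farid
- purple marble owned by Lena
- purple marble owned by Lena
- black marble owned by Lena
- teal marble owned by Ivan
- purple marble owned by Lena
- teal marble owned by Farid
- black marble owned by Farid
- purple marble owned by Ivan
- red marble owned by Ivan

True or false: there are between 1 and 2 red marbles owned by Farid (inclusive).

False

|red marbles owned by Farid| = 3.
The claim requires 1 ≤ 3 ≤ 2, which does not hold.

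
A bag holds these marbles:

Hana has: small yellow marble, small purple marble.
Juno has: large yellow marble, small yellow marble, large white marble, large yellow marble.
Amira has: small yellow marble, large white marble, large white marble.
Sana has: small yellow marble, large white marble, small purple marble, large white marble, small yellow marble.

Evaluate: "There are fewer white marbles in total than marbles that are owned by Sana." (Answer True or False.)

There are 5 white marbles.
Count of marbles owned by Sana: 5.
The claim requires 5 < 5, which does not hold.

False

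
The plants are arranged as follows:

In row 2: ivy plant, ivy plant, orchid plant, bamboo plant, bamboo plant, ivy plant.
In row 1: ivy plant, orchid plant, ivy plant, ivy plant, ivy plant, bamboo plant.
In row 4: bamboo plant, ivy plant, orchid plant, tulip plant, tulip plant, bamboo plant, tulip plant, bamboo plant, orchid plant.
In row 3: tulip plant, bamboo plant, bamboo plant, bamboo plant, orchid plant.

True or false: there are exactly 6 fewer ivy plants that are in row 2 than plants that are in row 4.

ivy plants in row 2: 3.
plants in row 4: 9.
The claim requires 9 − 3 (= 6) to equal 6, which holds.

True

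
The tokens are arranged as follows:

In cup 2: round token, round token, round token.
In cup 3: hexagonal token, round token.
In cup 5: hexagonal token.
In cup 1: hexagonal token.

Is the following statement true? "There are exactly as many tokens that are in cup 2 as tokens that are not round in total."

|tokens in cup 2| = 3.
|tokens that are not round| = 3.
The claim requires 3 = 3, which holds.

True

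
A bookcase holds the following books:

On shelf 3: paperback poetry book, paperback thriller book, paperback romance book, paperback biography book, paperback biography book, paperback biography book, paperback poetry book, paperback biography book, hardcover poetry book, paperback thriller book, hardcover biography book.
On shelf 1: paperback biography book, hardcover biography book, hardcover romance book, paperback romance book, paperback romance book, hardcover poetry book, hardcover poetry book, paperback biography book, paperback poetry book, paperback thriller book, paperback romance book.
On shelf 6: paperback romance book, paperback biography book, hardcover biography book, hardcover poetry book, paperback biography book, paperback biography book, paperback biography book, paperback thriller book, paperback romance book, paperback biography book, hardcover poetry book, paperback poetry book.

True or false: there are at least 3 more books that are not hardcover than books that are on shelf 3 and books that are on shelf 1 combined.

|books that are not hardcover| = 25.
books on shelf 3: 11; books on shelf 1: 11; combined: 11 + 11 = 22.
The claim requires 25 − 22 = 3 ≥ 3, which holds.

True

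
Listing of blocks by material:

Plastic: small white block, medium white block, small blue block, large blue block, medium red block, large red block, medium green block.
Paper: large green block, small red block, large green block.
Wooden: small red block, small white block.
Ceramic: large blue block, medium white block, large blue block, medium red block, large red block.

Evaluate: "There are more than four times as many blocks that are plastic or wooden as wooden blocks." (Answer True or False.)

True

There are 9 blocks that are plastic or wooden.
There are 2 wooden blocks.
The claim requires 9 > 4 × 2 = 8, which holds.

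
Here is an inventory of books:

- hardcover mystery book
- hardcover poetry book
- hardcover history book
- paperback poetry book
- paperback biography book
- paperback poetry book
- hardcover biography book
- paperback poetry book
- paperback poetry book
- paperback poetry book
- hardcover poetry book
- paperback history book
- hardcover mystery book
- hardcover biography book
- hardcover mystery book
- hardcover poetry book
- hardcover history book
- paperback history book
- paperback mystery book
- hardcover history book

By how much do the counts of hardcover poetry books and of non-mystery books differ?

13

hardcover poetry books: 3. non-mystery books: 16.
|3 − 16| = 16 − 3 = 13.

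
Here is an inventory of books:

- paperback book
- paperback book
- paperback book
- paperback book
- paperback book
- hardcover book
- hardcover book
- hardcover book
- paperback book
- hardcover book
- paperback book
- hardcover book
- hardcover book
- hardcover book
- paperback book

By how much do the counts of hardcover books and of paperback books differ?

1

hardcover books: 7. paperback books: 8.
|7 − 8| = 8 − 7 = 1.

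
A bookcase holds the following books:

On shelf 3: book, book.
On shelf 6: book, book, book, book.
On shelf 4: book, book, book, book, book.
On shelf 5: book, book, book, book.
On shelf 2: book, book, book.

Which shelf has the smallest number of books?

Counts by shelf: shelf 4→5, shelf 6→4, shelf 5→4, shelf 2→3, shelf 3→2.
The minimum is 2, held uniquely by shelf 3.

shelf 3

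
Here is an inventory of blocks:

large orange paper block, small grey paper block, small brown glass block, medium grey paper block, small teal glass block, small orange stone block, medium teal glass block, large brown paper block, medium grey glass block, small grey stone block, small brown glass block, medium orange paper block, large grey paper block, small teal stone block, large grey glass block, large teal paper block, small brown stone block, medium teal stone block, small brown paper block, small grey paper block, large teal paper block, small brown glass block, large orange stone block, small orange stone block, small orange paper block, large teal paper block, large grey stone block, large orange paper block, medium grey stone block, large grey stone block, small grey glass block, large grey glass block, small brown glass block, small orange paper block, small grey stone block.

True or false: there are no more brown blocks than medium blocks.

brown blocks: 7.
medium blocks: 6.
The claim requires 7 ≤ 6, which does not hold.

False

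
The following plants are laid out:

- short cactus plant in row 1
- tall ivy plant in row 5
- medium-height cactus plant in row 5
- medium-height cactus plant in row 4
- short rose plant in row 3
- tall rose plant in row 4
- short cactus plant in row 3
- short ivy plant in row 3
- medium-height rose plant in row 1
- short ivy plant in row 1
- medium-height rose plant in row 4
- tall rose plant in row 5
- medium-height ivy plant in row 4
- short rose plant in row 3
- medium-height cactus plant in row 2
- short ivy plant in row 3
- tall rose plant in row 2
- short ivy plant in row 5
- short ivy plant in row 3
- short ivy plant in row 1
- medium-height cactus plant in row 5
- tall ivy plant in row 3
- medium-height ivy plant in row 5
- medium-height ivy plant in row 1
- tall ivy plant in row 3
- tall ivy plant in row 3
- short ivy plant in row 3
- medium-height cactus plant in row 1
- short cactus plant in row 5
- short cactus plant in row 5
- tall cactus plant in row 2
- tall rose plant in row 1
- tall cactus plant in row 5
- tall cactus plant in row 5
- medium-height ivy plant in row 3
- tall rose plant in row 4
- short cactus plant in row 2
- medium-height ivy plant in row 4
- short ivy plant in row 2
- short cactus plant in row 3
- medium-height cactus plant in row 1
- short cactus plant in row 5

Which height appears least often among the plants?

tall

Counts by height: short 17, medium-height 13, tall 12.
The minimum is 12, held uniquely by tall.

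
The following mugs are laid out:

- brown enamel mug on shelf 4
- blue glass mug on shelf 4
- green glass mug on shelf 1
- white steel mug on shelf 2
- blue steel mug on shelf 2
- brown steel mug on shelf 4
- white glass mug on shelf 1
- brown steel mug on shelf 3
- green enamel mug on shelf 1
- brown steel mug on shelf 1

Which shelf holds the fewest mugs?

Counts by shelf: shelf 1→4, shelf 4→3, shelf 2→2, shelf 3→1.
The minimum is 1, held uniquely by shelf 3.

shelf 3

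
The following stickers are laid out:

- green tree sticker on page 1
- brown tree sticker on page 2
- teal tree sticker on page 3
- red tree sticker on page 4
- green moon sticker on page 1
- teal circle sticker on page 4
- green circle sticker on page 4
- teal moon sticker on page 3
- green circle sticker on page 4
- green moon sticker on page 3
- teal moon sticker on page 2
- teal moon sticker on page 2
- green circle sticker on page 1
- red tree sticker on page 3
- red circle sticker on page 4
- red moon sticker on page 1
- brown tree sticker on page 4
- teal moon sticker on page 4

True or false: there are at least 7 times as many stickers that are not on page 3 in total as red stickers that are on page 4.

True

|stickers that are not on page 3| = 14.
|red stickers on page 4| = 2.
The claim requires 14 ≥ 7 × 2 = 14, which holds.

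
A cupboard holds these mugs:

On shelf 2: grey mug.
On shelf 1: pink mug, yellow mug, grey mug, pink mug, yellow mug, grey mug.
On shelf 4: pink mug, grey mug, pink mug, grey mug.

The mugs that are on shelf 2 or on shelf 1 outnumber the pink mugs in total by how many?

3

mugs on shelf 2 or on shelf 1: 7.
pink mugs: 4.
7 − 4 = 3.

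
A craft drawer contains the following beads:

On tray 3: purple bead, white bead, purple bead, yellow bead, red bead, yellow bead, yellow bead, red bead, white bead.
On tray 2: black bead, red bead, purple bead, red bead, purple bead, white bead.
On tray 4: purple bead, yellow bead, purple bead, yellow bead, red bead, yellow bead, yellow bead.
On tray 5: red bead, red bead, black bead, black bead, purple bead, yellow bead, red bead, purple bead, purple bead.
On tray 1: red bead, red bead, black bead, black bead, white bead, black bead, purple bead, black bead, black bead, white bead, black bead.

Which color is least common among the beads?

Counts by color: red 10, purple 10, black 9, yellow 8, white 5.
The minimum is 5, held uniquely by white.

white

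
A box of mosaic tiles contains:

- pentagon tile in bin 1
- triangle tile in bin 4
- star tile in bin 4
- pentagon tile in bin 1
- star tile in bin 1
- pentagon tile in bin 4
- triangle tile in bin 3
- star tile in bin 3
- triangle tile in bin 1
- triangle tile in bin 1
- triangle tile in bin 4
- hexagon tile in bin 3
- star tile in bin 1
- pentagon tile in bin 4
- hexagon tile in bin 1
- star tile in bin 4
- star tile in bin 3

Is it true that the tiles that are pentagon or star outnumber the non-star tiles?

There are 10 tiles that are pentagon or star.
There are 11 non-star tiles.
The claim requires 10 > 11, which does not hold.

False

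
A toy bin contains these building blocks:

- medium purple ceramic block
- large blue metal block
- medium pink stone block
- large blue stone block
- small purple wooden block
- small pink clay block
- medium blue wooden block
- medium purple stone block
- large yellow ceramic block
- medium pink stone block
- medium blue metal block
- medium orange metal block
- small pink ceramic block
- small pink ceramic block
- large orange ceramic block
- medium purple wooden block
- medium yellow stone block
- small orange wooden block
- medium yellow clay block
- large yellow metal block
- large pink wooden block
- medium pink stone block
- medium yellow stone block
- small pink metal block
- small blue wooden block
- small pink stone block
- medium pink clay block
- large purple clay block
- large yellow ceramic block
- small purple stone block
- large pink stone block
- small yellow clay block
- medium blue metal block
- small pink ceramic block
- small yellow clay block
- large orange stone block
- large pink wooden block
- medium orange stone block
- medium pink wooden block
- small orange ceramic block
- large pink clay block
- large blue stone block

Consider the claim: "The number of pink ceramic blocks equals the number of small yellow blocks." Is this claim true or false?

There are 3 pink ceramic blocks.
There are 2 small yellow blocks.
The claim requires 3 = 2, which does not hold.

False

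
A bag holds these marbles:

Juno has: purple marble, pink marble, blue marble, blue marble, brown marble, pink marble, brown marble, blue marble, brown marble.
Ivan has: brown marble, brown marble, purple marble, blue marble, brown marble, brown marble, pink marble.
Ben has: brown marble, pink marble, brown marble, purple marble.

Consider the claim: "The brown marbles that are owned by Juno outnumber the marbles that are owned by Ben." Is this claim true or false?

False

brown marbles owned by Juno: 3.
marbles owned by Ben: 4.
The claim requires 3 > 4, which does not hold.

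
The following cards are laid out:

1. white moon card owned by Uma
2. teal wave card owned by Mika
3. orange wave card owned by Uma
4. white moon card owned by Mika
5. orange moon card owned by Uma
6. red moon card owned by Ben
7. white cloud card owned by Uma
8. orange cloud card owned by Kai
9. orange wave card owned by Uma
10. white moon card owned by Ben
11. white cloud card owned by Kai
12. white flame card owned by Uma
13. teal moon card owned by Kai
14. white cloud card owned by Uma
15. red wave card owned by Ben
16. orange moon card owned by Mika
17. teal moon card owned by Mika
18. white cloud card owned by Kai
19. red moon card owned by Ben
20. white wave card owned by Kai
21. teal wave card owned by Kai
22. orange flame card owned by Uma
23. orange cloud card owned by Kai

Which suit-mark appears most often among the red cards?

moon

Counts by suit-mark (restricted to red cards): moon 2, wave 1.
The maximum is 2, held uniquely by moon.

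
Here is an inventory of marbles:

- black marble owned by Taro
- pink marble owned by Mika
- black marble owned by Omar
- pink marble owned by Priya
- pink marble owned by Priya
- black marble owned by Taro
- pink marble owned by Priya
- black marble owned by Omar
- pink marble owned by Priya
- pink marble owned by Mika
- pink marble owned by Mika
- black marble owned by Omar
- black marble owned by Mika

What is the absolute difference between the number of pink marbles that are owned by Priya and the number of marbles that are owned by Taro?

pink marbles owned by Priya: 4. marbles owned by Taro: 2.
|4 − 2| = 4 − 2 = 2.

2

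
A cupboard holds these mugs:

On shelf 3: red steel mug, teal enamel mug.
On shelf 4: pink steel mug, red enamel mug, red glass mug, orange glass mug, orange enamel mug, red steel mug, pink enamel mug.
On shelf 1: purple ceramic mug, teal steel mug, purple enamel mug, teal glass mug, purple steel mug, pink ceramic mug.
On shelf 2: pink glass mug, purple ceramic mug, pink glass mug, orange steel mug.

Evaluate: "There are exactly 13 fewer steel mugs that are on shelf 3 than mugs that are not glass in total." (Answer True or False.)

True

steel mugs on shelf 3: 1.
mugs that are not glass: 14.
The claim requires 14 − 1 (= 13) to equal 13, which holds.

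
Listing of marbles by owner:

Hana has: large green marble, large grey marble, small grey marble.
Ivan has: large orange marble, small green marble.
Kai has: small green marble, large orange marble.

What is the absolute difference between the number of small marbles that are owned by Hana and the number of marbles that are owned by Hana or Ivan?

small marbles owned by Hana: 1. marbles owned by Hana or Ivan: 5.
|1 − 5| = 5 − 1 = 4.

4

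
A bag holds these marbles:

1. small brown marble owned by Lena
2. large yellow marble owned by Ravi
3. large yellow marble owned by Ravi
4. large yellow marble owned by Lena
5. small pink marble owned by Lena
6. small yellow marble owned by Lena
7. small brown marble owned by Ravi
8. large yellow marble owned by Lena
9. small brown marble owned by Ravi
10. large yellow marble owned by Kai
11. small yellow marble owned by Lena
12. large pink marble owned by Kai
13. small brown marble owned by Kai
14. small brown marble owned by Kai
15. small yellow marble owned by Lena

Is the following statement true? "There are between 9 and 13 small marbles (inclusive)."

True

There are 9 small marbles.
The claim requires 9 ≤ 9 ≤ 13, which holds.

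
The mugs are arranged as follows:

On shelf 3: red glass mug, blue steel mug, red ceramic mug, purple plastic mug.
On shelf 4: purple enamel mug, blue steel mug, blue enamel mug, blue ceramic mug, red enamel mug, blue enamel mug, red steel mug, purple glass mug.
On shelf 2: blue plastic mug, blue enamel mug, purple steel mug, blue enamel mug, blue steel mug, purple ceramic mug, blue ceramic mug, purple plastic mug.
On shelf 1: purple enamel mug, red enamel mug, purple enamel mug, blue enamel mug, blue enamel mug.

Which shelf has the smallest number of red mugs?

shelf 2

Counts by shelf (restricted to red mugs): shelf 4→2, shelf 3→2, shelf 1→1, shelf 2→0.
The minimum is 0, held uniquely by shelf 2.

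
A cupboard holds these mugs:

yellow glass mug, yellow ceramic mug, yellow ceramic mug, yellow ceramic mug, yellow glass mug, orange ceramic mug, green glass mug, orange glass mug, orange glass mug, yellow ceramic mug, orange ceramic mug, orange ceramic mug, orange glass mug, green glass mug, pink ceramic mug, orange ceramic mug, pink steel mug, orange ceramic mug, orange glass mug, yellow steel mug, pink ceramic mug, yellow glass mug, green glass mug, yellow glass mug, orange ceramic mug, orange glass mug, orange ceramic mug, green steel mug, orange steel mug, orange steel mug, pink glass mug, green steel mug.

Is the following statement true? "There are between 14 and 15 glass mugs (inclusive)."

glass mugs: 13.
The claim requires 14 ≤ 13 ≤ 15, which does not hold.

False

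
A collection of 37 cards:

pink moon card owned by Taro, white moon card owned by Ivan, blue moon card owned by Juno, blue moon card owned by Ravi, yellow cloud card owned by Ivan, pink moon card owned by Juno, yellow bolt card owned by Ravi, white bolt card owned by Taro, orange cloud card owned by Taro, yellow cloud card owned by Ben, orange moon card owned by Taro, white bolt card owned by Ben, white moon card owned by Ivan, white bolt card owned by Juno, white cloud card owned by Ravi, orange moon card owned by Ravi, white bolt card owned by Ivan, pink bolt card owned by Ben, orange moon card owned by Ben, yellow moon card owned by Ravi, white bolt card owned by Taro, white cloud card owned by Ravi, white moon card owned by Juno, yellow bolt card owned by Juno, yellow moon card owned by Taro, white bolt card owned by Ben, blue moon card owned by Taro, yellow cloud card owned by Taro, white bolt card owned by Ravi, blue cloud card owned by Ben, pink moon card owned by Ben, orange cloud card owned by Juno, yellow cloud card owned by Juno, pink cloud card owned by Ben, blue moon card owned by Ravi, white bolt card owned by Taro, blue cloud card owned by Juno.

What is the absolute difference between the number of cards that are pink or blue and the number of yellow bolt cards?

9

cards that are pink or blue: 11. yellow bolt cards: 2.
|11 − 2| = 11 − 2 = 9.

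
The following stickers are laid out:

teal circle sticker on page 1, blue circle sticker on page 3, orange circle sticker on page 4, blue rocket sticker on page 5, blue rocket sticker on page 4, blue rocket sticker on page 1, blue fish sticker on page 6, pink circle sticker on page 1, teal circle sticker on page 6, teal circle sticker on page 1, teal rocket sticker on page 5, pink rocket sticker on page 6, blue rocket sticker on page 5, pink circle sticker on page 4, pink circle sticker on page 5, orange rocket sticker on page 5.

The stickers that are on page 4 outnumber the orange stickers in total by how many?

1

stickers on page 4: 3.
orange stickers: 2.
3 − 2 = 1.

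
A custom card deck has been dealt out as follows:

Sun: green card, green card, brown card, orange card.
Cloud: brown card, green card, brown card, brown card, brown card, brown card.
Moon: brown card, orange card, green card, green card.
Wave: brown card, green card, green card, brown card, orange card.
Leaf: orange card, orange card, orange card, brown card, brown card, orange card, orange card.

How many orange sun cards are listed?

1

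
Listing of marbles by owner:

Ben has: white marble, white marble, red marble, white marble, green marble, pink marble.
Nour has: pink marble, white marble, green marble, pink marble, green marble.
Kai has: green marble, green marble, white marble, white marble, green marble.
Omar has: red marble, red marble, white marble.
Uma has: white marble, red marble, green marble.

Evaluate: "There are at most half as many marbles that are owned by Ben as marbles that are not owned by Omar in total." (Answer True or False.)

True

Count of marbles owned by Ben: 6.
Count of marbles that are not owned by Omar: 19.
The claim requires 2 × 6 = 12 ≤ 19, which holds.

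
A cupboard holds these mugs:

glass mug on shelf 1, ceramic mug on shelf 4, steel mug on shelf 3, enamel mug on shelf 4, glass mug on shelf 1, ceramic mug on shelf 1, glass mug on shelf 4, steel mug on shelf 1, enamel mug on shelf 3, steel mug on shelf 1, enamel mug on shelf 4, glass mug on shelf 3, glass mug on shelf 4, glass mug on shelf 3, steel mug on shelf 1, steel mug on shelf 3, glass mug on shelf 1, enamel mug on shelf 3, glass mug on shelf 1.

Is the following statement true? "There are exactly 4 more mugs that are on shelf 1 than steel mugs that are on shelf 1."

There are 8 mugs on shelf 1.
There are 3 steel mugs on shelf 1.
The claim requires 8 − 3 (= 5) to equal 4, which does not hold.

False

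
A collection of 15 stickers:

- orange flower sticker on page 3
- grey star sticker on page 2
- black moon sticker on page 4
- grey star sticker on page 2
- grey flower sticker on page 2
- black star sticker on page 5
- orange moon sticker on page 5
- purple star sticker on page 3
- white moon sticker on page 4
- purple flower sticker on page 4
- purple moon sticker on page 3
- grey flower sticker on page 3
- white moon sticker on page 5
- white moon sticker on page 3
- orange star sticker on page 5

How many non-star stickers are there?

10

Total stickers: 15; with the excluded value: 5; remaining 15 − 5 = 10.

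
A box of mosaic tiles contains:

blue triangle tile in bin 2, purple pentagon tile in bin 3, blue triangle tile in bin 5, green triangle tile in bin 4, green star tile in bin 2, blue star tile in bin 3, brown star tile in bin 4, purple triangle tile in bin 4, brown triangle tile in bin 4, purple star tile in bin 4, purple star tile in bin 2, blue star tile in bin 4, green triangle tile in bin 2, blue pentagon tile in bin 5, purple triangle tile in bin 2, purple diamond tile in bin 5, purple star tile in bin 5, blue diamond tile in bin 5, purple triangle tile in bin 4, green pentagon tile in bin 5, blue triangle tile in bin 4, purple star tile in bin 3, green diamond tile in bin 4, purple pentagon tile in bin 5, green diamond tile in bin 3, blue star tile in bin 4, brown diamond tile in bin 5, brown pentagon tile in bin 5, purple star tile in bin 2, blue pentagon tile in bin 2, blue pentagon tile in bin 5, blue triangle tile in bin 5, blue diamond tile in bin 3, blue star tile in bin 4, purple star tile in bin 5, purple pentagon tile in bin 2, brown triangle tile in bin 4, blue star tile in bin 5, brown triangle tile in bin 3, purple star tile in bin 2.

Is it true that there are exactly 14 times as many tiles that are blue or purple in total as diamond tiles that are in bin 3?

There are 28 tiles that are blue or purple.
There are 2 diamond tiles in bin 3.
The claim requires 28 = 14 × 2 = 28, which holds.

True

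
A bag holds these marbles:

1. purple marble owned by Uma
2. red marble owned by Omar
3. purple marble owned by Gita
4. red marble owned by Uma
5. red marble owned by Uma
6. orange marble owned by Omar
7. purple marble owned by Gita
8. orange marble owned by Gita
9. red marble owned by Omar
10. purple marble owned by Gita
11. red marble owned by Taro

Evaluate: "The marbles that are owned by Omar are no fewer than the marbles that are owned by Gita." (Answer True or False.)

Count of marbles owned by Omar: 3.
Count of marbles owned by Gita: 4.
The claim requires 3 ≥ 4, which does not hold.

False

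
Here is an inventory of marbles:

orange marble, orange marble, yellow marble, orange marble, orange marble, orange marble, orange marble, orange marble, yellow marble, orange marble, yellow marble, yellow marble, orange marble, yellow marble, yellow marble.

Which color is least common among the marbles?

Counts by color: orange 9, yellow 6.
The minimum is 6, held uniquely by yellow.

yellow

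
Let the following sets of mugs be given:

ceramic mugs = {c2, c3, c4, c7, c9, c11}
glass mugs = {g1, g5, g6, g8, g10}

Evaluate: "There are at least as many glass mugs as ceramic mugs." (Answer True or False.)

False

|glass mugs| = 5.
|ceramic mugs| = 6.
The claim requires 5 ≥ 6, which does not hold.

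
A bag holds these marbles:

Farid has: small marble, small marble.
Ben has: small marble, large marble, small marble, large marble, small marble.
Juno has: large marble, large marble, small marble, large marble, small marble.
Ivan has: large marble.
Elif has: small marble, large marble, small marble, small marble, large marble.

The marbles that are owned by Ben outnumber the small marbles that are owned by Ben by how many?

marbles owned by Ben: 5.
small marbles owned by Ben: 3.
5 − 3 = 2.

2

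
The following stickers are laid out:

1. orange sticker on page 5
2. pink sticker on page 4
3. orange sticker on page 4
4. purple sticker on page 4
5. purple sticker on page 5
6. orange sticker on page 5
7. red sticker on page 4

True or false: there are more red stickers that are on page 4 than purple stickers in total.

|red stickers on page 4| = 1.
|purple stickers| = 2.
The claim requires 1 > 2, which does not hold.

False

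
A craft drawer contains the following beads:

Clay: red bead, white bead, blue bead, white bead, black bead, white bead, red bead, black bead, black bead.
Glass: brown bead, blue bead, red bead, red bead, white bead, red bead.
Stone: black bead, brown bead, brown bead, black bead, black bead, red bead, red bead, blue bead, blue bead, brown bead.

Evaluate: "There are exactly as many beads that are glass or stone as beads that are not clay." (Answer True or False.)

True

There are 16 beads that are glass or stone.
There are 16 beads that are not clay.
The claim requires 16 = 16, which holds.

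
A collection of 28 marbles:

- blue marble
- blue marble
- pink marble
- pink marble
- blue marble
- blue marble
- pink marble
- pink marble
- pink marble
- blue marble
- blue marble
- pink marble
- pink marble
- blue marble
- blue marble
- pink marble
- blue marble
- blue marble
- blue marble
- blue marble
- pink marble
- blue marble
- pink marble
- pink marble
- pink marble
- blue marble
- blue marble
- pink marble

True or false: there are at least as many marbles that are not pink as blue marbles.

|marbles that are not pink| = 15.
|blue marbles| = 15.
The claim requires 15 ≥ 15, which holds.

True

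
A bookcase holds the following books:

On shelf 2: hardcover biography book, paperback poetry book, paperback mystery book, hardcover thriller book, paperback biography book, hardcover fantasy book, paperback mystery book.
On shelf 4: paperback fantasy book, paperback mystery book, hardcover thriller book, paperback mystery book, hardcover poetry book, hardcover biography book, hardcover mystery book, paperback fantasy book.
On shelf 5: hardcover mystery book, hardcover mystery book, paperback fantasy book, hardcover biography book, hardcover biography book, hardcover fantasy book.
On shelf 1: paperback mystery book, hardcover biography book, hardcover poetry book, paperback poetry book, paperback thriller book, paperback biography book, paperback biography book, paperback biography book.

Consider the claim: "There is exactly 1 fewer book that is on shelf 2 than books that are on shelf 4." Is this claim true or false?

There are 7 books on shelf 2.
There are 8 books on shelf 4.
The claim requires 8 − 7 (= 1) to equal 1, which holds.

True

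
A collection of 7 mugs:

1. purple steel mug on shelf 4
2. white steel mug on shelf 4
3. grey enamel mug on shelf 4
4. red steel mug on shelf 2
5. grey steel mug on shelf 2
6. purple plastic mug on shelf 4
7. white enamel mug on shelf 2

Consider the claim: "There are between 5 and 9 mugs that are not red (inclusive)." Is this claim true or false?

True

|mugs that are not red| = 6.
The claim requires 5 ≤ 6 ≤ 9, which holds.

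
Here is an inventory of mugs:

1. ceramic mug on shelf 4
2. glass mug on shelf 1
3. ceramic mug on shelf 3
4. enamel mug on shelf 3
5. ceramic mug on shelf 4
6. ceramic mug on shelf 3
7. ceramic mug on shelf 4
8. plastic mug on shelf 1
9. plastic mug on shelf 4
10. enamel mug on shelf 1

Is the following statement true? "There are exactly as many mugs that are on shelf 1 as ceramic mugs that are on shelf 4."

True

There are 3 mugs on shelf 1.
There are 3 ceramic mugs on shelf 4.
The claim requires 3 = 3, which holds.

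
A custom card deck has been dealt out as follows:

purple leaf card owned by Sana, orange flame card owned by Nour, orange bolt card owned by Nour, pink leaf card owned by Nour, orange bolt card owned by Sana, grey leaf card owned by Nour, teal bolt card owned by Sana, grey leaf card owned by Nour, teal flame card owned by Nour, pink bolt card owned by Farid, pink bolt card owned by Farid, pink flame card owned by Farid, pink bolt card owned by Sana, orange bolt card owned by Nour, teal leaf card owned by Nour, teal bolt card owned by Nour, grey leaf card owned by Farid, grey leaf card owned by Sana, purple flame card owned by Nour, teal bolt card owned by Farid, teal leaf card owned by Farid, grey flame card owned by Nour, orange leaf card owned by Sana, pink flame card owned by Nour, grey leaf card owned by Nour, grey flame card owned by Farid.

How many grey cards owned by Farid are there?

2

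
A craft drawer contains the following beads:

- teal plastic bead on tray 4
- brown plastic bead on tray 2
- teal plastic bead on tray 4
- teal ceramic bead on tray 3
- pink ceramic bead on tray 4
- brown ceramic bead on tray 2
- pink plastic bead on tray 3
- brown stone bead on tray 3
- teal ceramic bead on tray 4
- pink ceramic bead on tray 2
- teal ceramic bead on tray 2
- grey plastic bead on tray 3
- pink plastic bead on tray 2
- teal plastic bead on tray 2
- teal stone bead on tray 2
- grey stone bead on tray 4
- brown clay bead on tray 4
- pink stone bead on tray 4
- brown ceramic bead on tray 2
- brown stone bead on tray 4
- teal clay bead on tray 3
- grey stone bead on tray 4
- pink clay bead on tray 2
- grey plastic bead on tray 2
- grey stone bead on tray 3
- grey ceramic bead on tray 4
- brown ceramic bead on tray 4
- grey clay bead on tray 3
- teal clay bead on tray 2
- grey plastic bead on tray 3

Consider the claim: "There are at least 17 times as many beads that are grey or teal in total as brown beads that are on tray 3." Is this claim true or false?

True

|beads that are grey or teal| = 17.
|brown beads on tray 3| = 1.
The claim requires 17 ≥ 17 × 1 = 17, which holds.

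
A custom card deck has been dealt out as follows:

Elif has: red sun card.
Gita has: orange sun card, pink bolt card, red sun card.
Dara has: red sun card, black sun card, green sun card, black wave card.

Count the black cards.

2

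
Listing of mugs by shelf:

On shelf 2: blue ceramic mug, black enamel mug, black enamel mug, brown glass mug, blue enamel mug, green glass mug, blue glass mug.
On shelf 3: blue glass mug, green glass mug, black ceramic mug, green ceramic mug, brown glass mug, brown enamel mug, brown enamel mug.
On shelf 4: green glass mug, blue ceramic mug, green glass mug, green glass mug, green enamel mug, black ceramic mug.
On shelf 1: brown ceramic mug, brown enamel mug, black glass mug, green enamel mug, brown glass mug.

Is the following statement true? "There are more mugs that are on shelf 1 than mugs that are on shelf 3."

mugs on shelf 1: 5.
mugs on shelf 3: 7.
The claim requires 5 > 7, which does not hold.

False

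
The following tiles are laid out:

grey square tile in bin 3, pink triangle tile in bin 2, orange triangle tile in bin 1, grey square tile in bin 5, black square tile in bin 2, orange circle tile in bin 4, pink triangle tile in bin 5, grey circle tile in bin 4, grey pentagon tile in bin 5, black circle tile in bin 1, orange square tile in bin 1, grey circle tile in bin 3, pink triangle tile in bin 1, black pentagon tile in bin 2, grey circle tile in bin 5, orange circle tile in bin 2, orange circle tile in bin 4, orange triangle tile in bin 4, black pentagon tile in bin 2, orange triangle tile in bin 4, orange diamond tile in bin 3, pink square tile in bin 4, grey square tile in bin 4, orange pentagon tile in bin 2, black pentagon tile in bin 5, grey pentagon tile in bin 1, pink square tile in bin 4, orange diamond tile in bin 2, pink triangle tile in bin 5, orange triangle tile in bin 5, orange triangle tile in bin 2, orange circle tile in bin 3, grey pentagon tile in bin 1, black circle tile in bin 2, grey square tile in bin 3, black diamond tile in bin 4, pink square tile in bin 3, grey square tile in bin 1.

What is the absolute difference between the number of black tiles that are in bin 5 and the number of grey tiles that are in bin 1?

2

black tiles in bin 5: 1. grey tiles in bin 1: 3.
|1 − 3| = 3 − 1 = 2.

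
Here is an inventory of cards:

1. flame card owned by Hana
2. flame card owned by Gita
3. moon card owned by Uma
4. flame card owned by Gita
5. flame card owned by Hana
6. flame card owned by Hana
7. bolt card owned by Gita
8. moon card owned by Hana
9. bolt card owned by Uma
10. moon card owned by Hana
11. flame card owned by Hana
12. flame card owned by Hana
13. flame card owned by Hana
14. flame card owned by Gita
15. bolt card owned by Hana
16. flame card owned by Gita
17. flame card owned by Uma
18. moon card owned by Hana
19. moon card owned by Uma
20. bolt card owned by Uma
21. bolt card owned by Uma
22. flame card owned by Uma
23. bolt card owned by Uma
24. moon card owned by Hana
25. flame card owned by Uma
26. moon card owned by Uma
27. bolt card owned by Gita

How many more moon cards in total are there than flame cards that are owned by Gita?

moon cards: 7.
flame cards owned by Gita: 4.
7 − 4 = 3.

3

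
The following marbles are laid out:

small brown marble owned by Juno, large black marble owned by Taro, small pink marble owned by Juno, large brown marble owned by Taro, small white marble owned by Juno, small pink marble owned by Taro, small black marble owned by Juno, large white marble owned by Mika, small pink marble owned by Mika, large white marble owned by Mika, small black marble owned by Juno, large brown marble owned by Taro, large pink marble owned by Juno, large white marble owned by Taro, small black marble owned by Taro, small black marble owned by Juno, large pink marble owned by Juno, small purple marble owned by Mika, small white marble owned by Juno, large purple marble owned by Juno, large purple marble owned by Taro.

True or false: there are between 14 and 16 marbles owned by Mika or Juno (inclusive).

marbles owned by Mika or Juno: 14.
The claim requires 14 ≤ 14 ≤ 16, which holds.

True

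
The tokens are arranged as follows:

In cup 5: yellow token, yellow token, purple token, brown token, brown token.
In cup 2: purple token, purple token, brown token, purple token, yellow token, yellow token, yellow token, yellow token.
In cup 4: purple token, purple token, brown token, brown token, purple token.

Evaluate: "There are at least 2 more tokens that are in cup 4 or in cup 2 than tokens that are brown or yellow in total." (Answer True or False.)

There are 13 tokens in cup 4 or in cup 2.
There are 11 tokens that are brown or yellow.
The claim requires 13 − 11 = 2 ≥ 2, which holds.

True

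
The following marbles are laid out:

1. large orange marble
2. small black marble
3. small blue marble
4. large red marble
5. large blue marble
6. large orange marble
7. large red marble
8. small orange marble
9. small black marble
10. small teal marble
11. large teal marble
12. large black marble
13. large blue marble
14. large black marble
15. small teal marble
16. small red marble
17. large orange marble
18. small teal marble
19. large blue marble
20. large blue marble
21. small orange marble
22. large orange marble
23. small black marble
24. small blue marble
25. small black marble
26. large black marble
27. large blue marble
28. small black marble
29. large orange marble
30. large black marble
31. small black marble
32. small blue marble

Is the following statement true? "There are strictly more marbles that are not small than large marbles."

False

|marbles that are not small| = 17.
|large marbles| = 17.
The claim requires 17 > 17, which does not hold.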